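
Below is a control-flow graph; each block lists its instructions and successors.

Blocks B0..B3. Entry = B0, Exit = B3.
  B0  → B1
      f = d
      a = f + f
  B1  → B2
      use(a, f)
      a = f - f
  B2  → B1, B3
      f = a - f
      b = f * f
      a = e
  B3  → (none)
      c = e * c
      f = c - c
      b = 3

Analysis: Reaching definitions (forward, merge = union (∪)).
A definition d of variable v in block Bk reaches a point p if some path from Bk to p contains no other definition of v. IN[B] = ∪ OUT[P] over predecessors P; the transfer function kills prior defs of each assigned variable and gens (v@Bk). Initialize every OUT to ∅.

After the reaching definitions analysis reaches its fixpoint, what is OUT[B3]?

Converged values:
  B0: | IN={} | OUT={a@B0, f@B0}
  B1: | IN={a@B0, a@B2, b@B2, f@B0, f@B2} | OUT={a@B1, b@B2, f@B0, f@B2}
  B2: | IN={a@B1, b@B2, f@B0, f@B2} | OUT={a@B2, b@B2, f@B2}
  B3: | IN={a@B2, b@B2, f@B2} | OUT={a@B2, b@B3, c@B3, f@B3}

Merge at B3: IN[B3] = OUT[B2] = {a@B2, b@B2, f@B2}
Applying B3's transfer function to that IN value gives OUT[B3] (row B3 above).

Answer: {a@B2, b@B3, c@B3, f@B3}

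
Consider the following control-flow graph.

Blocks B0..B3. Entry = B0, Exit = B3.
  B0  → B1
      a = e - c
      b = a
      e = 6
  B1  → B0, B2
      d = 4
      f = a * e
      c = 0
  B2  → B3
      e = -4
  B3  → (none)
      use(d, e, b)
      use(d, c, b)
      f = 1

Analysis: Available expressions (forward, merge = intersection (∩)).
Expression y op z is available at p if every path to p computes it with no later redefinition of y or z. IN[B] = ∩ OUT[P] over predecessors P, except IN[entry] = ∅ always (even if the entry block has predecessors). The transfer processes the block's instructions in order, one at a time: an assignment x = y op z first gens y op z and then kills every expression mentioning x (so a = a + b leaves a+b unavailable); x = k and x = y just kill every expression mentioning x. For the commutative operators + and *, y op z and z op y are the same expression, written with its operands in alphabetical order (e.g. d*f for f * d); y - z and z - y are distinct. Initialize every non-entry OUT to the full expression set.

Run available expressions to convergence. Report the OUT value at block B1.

Per-block solution:
  B0: | IN={} | OUT={}
  B1: | IN={} | OUT={a*e}
  B2: | IN={a*e} | OUT={}
  B3: | IN={} | OUT={}

Merge at B1: IN[B1] = OUT[B0] = {}
Applying B1's transfer function to that IN value gives OUT[B1] (row B1 above).

Answer: {a*e}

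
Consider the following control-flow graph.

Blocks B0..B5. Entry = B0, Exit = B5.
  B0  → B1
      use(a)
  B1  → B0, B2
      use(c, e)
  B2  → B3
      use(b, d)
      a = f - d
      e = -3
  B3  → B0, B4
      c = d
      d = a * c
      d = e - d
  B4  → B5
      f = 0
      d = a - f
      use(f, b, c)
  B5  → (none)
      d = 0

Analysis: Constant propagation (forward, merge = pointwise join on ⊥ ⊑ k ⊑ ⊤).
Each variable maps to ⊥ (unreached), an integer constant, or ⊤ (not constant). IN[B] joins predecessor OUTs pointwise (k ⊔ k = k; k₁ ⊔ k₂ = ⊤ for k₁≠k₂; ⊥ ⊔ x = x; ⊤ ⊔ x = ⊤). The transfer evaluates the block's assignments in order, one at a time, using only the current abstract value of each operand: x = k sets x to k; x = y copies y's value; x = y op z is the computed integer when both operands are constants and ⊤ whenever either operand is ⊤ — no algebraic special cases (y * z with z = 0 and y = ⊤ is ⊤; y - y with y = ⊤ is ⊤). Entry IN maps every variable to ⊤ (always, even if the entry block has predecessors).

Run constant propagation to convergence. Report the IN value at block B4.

Per-block solution:
  B0:  IN=(all ⊤)  OUT=(all ⊤)
  B1:  IN=(all ⊤)  OUT=(all ⊤)
  B2:  IN=(all ⊤)  OUT={e:-3; rest ⊤}
  B3:  IN={e:-3; rest ⊤}  OUT={e:-3; rest ⊤}
  B4:  IN={e:-3; rest ⊤}  OUT={e:-3, f:0; rest ⊤}
  B5:  IN={e:-3, f:0; rest ⊤}  OUT={d:0, e:-3, f:0; rest ⊤}

Merge at B4: IN[B4] = OUT[B3] = {a: ⊤, b: ⊤, c: ⊤, d: ⊤, e: -3, f: ⊤}

Answer: {a: ⊤, b: ⊤, c: ⊤, d: ⊤, e: -3, f: ⊤}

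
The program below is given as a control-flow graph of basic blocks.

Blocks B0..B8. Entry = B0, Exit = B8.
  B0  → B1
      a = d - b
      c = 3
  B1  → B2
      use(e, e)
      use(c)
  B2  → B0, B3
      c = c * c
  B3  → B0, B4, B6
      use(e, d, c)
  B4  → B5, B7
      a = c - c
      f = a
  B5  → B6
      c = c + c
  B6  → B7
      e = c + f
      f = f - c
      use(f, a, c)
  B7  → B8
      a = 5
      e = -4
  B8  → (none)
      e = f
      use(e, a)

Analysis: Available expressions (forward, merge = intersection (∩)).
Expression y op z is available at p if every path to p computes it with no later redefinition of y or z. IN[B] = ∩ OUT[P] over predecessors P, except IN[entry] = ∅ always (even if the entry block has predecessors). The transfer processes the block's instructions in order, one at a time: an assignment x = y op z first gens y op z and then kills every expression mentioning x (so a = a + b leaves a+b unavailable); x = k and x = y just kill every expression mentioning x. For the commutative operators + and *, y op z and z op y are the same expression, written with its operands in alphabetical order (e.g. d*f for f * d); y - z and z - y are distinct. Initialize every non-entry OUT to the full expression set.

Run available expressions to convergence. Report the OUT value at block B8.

Fixpoint table:
  B0: | IN={} | OUT={d-b}
  B1: | IN={d-b} | OUT={d-b}
  B2: | IN={d-b} | OUT={d-b}
  B3: | IN={d-b} | OUT={d-b}
  B4: | IN={d-b} | OUT={c-c, d-b}
  B5: | IN={c-c, d-b} | OUT={d-b}
  B6: | IN={d-b} | OUT={d-b}
  B7: | IN={d-b} | OUT={d-b}
  B8: | IN={d-b} | OUT={d-b}

Merge at B8: IN[B8] = OUT[B7] = {d-b}
Applying B8's transfer function to that IN value gives OUT[B8] (row B8 above).

Answer: {d-b}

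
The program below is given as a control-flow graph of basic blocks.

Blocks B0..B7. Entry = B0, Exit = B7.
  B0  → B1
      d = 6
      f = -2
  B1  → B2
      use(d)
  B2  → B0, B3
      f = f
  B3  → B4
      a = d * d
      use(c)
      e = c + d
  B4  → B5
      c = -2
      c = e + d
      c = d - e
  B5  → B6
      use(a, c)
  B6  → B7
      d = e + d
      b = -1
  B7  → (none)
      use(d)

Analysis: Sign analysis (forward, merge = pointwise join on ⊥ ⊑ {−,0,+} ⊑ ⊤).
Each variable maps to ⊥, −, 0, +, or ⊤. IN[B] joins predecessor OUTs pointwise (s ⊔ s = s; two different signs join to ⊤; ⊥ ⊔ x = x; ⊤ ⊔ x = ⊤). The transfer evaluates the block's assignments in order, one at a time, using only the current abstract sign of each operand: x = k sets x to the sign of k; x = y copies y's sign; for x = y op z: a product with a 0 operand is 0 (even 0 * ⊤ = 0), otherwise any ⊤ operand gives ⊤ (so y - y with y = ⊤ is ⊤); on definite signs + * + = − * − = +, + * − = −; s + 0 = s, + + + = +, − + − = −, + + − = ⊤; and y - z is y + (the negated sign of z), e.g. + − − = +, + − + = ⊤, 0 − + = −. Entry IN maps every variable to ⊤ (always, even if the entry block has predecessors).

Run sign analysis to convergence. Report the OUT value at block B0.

Per-block solution:
  B0:   IN=(all ⊤)   OUT={d:+, f:-; rest ⊤}
  B1:   IN={d:+, f:-; rest ⊤}   OUT={d:+, f:-; rest ⊤}
  B2:   IN={d:+, f:-; rest ⊤}   OUT={d:+, f:-; rest ⊤}
  B3:   IN={d:+, f:-; rest ⊤}   OUT={a:+, d:+, f:-; rest ⊤}
  B4:   IN={a:+, d:+, f:-; rest ⊤}   OUT={a:+, d:+, f:-; rest ⊤}
  B5:   IN={a:+, d:+, f:-; rest ⊤}   OUT={a:+, d:+, f:-; rest ⊤}
  B6:   IN={a:+, d:+, f:-; rest ⊤}   OUT={a:+, b:-, f:-; rest ⊤}
  B7:   IN={a:+, b:-, f:-; rest ⊤}   OUT={a:+, b:-, f:-; rest ⊤}

Merge at B0 (entry node, so the boundary value (all ⊤) is joined with the incoming edge(s)): IN[B0] = (all ⊤) ⊔ OUT[B2] = {a: ⊤, b: ⊤, c: ⊤, d: ⊤, e: ⊤, f: ⊤}
Applying B0's transfer function to that IN value gives OUT[B0] (row B0 above).

Answer: {a: ⊤, b: ⊤, c: ⊤, d: +, e: ⊤, f: -}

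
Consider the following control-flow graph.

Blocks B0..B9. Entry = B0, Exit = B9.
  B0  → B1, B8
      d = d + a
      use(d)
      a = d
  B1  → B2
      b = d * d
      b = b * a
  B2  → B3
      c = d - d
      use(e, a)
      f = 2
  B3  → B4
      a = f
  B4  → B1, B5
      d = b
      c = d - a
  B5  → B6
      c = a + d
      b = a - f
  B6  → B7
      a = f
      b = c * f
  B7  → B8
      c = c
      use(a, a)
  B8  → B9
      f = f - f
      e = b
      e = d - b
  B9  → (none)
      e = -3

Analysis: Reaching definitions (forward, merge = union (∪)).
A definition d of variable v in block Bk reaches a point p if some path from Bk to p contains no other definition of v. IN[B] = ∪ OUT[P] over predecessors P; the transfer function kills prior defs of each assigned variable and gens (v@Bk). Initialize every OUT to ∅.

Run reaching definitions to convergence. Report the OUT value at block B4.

Fixpoint table:
  B0:  IN={}  OUT={a@B0, d@B0}
  B1:  IN={a@B0, a@B3, b@B1, c@B4, d@B0, d@B4, f@B2}  OUT={a@B0, a@B3, b@B1, c@B4, d@B0, d@B4, f@B2}
  B2:  IN={a@B0, a@B3, b@B1, c@B4, d@B0, d@B4, f@B2}  OUT={a@B0, a@B3, b@B1, c@B2, d@B0, d@B4, f@B2}
  B3:  IN={a@B0, a@B3, b@B1, c@B2, d@B0, d@B4, f@B2}  OUT={a@B3, b@B1, c@B2, d@B0, d@B4, f@B2}
  B4:  IN={a@B3, b@B1, c@B2, d@B0, d@B4, f@B2}  OUT={a@B3, b@B1, c@B4, d@B4, f@B2}
  B5:  IN={a@B3, b@B1, c@B4, d@B4, f@B2}  OUT={a@B3, b@B5, c@B5, d@B4, f@B2}
  B6:  IN={a@B3, b@B5, c@B5, d@B4, f@B2}  OUT={a@B6, b@B6, c@B5, d@B4, f@B2}
  B7:  IN={a@B6, b@B6, c@B5, d@B4, f@B2}  OUT={a@B6, b@B6, c@B7, d@B4, f@B2}
  B8:  IN={a@B0, a@B6, b@B6, c@B7, d@B0, d@B4, f@B2}  OUT={a@B0, a@B6, b@B6, c@B7, d@B0, d@B4, e@B8, f@B8}
  B9:  IN={a@B0, a@B6, b@B6, c@B7, d@B0, d@B4, e@B8, f@B8}  OUT={a@B0, a@B6, b@B6, c@B7, d@B0, d@B4, e@B9, f@B8}

Merge at B4: IN[B4] = OUT[B3] = {a@B3, b@B1, c@B2, d@B0, d@B4, f@B2}
Applying B4's transfer function to that IN value gives OUT[B4] (row B4 above).

Answer: {a@B3, b@B1, c@B4, d@B4, f@B2}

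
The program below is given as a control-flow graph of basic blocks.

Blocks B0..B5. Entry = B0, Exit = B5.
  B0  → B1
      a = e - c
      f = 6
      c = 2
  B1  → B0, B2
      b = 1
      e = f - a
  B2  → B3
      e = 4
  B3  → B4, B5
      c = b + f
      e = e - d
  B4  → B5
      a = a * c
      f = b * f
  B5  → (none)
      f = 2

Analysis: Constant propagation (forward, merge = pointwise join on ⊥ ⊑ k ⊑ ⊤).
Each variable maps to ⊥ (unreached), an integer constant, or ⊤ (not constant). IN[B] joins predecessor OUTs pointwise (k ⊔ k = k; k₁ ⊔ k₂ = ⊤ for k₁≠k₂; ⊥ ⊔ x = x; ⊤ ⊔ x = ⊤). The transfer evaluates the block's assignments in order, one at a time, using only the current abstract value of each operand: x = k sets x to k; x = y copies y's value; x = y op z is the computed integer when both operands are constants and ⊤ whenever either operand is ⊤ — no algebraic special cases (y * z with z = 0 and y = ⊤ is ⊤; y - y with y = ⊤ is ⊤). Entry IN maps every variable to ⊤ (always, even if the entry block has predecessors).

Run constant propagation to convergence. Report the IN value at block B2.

Answer: {a: ⊤, b: 1, c: 2, d: ⊤, e: ⊤, f: 6}

Working:
Per-block solution:
  B0:  IN=(all ⊤)  OUT={c:2, f:6; rest ⊤}
  B1:  IN={c:2, f:6; rest ⊤}  OUT={b:1, c:2, f:6; rest ⊤}
  B2:  IN={b:1, c:2, f:6; rest ⊤}  OUT={b:1, c:2, e:4, f:6; rest ⊤}
  B3:  IN={b:1, c:2, e:4, f:6; rest ⊤}  OUT={b:1, c:7, f:6; rest ⊤}
  B4:  IN={b:1, c:7, f:6; rest ⊤}  OUT={b:1, c:7, f:6; rest ⊤}
  B5:  IN={b:1, c:7, f:6; rest ⊤}  OUT={b:1, c:7, f:2; rest ⊤}

Merge at B2: IN[B2] = OUT[B1] = {a: ⊤, b: 1, c: 2, d: ⊤, e: ⊤, f: 6}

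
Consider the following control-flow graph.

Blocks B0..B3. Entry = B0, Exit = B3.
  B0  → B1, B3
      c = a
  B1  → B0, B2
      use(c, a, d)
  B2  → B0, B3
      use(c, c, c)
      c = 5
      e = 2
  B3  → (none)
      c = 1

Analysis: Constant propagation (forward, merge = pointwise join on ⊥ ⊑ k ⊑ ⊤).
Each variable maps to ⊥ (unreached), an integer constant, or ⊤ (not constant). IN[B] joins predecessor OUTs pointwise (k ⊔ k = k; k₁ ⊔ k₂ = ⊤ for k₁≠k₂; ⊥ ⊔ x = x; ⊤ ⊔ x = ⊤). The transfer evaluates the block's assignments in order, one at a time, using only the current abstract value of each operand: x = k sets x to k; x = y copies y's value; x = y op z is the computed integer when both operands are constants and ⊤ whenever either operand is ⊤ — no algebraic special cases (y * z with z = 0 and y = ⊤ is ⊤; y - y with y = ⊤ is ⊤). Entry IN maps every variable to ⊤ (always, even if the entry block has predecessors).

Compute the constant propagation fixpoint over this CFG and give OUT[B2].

Answer: {a: ⊤, b: ⊤, c: 5, d: ⊤, e: 2, f: ⊤}

Trace:
Per-block solution:
  B0: | IN=(all ⊤) | OUT=(all ⊤)
  B1: | IN=(all ⊤) | OUT=(all ⊤)
  B2: | IN=(all ⊤) | OUT={c:5, e:2; rest ⊤}
  B3: | IN=(all ⊤) | OUT={c:1; rest ⊤}

Merge at B2: IN[B2] = OUT[B1] = {a: ⊤, b: ⊤, c: ⊤, d: ⊤, e: ⊤, f: ⊤}
Applying B2's transfer function to that IN value gives OUT[B2] (row B2 above).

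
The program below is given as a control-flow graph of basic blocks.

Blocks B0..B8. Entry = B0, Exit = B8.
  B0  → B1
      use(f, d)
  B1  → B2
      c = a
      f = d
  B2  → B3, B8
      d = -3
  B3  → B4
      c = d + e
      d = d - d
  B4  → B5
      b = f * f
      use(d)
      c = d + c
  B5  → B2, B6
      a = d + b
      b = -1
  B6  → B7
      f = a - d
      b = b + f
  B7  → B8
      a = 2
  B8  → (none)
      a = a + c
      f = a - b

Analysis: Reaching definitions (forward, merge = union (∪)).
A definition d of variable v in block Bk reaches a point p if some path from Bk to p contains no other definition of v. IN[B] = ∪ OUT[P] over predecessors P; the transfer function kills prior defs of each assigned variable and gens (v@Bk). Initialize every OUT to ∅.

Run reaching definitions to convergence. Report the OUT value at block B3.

Converged values:
  B0:  IN={}  OUT={}
  B1:  IN={}  OUT={c@B1, f@B1}
  B2:  IN={a@B5, b@B5, c@B1, c@B4, d@B3, f@B1}  OUT={a@B5, b@B5, c@B1, c@B4, d@B2, f@B1}
  B3:  IN={a@B5, b@B5, c@B1, c@B4, d@B2, f@B1}  OUT={a@B5, b@B5, c@B3, d@B3, f@B1}
  B4:  IN={a@B5, b@B5, c@B3, d@B3, f@B1}  OUT={a@B5, b@B4, c@B4, d@B3, f@B1}
  B5:  IN={a@B5, b@B4, c@B4, d@B3, f@B1}  OUT={a@B5, b@B5, c@B4, d@B3, f@B1}
  B6:  IN={a@B5, b@B5, c@B4, d@B3, f@B1}  OUT={a@B5, b@B6, c@B4, d@B3, f@B6}
  B7:  IN={a@B5, b@B6, c@B4, d@B3, f@B6}  OUT={a@B7, b@B6, c@B4, d@B3, f@B6}
  B8:  IN={a@B5, a@B7, b@B5, b@B6, c@B1, c@B4, d@B2, d@B3, f@B1, f@B6}  OUT={a@B8, b@B5, b@B6, c@B1, c@B4, d@B2, d@B3, f@B8}

Merge at B3: IN[B3] = OUT[B2] = {a@B5, b@B5, c@B1, c@B4, d@B2, f@B1}
Applying B3's transfer function to that IN value gives OUT[B3] (row B3 above).

Answer: {a@B5, b@B5, c@B3, d@B3, f@B1}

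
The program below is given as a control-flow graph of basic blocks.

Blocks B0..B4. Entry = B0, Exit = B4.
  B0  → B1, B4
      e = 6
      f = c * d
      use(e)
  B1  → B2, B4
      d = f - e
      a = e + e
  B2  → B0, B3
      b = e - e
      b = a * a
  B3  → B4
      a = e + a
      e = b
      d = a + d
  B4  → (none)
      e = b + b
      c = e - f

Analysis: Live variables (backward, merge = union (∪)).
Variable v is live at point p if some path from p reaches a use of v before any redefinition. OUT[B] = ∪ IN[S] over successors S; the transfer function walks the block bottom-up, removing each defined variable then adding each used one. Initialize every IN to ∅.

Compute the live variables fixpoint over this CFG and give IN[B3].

Fixpoint table:
  B0:   IN={b, c, d}   OUT={b, c, e, f}
  B1:   IN={b, c, e, f}   OUT={a, b, c, d, e, f}
  B2:   IN={a, c, d, e, f}   OUT={a, b, c, d, e, f}
  B3:   IN={a, b, d, e, f}   OUT={b, f}
  B4:   IN={b, f}   OUT={}

Merge at B3: OUT[B3] = IN[B4] = {b, f}
Applying B3's transfer function to that OUT value gives IN[B3] (row B3 above).

Answer: {a, b, d, e, f}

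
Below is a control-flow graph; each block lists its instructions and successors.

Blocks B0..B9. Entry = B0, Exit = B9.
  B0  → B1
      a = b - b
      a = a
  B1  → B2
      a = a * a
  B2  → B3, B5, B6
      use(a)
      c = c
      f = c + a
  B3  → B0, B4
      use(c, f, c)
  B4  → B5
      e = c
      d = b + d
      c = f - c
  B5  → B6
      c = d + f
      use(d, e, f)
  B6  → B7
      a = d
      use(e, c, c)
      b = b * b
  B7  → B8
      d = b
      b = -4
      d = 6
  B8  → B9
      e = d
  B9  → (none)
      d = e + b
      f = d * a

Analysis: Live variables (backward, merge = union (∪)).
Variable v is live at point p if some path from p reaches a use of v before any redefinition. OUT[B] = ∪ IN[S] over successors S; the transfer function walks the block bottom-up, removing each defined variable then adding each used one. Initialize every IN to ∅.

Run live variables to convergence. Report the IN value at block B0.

Answer: {b, c, d, e}

Derivation:
Fixpoint table:
  B0:   IN={b, c, d, e}   OUT={a, b, c, d, e}
  B1:   IN={a, b, c, d, e}   OUT={a, b, c, d, e}
  B2:   IN={a, b, c, d, e}   OUT={b, c, d, e, f}
  B3:   IN={b, c, d, e, f}   OUT={b, c, d, e, f}
  B4:   IN={b, c, d, f}   OUT={b, d, e, f}
  B5:   IN={b, d, e, f}   OUT={b, c, d, e}
  B6:   IN={b, c, d, e}   OUT={a, b}
  B7:   IN={a, b}   OUT={a, b, d}
  B8:   IN={a, b, d}   OUT={a, b, e}
  B9:   IN={a, b, e}   OUT={}

Merge at B0: OUT[B0] = IN[B1] = {a, b, c, d, e}
Applying B0's transfer function to that OUT value gives IN[B0] (row B0 above).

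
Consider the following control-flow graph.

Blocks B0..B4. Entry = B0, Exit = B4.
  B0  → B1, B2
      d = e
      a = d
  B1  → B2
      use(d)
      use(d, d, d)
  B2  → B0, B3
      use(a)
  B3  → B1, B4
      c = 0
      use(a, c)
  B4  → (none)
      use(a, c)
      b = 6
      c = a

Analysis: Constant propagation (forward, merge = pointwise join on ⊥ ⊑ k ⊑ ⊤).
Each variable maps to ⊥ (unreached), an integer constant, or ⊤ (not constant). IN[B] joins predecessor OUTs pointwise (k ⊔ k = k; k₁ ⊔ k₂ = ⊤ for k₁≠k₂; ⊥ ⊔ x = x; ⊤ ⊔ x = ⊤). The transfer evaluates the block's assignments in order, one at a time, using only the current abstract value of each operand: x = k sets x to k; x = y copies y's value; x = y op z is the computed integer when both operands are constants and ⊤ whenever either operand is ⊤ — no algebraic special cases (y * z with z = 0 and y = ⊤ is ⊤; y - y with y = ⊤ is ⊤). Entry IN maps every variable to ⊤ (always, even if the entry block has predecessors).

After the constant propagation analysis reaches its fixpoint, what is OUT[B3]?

Per-block solution:
  B0:   IN=(all ⊤)   OUT=(all ⊤)
  B1:   IN=(all ⊤)   OUT=(all ⊤)
  B2:   IN=(all ⊤)   OUT=(all ⊤)
  B3:   IN=(all ⊤)   OUT={c:0; rest ⊤}
  B4:   IN={c:0; rest ⊤}   OUT={b:6; rest ⊤}

Merge at B3: IN[B3] = OUT[B2] = {a: ⊤, b: ⊤, c: ⊤, d: ⊤, e: ⊤, f: ⊤}
Applying B3's transfer function to that IN value gives OUT[B3] (row B3 above).

Answer: {a: ⊤, b: ⊤, c: 0, d: ⊤, e: ⊤, f: ⊤}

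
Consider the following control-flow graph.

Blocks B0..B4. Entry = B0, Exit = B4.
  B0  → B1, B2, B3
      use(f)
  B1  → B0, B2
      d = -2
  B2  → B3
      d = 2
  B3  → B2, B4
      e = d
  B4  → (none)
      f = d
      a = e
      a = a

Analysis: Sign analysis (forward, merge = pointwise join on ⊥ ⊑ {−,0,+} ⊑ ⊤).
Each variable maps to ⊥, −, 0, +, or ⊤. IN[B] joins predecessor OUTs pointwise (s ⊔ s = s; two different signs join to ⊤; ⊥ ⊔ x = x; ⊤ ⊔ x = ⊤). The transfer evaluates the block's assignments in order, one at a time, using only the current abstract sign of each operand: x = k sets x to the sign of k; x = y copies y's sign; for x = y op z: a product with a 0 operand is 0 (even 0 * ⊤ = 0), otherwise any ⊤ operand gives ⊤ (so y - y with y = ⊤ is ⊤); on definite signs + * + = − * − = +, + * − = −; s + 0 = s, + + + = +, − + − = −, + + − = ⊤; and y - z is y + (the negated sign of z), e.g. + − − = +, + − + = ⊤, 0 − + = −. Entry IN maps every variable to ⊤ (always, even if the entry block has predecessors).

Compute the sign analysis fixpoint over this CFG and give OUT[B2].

Fixpoint table:
  B0:   IN=(all ⊤)   OUT=(all ⊤)
  B1:   IN=(all ⊤)   OUT={d:-; rest ⊤}
  B2:   IN=(all ⊤)   OUT={d:+; rest ⊤}
  B3:   IN=(all ⊤)   OUT=(all ⊤)
  B4:   IN=(all ⊤)   OUT=(all ⊤)

Merge at B2: IN[B2] = OUT[B0] ⊔ OUT[B1] ⊔ OUT[B3] = {a: ⊤, b: ⊤, c: ⊤, d: ⊤, e: ⊤, f: ⊤}
Applying B2's transfer function to that IN value gives OUT[B2] (row B2 above).

Answer: {a: ⊤, b: ⊤, c: ⊤, d: +, e: ⊤, f: ⊤}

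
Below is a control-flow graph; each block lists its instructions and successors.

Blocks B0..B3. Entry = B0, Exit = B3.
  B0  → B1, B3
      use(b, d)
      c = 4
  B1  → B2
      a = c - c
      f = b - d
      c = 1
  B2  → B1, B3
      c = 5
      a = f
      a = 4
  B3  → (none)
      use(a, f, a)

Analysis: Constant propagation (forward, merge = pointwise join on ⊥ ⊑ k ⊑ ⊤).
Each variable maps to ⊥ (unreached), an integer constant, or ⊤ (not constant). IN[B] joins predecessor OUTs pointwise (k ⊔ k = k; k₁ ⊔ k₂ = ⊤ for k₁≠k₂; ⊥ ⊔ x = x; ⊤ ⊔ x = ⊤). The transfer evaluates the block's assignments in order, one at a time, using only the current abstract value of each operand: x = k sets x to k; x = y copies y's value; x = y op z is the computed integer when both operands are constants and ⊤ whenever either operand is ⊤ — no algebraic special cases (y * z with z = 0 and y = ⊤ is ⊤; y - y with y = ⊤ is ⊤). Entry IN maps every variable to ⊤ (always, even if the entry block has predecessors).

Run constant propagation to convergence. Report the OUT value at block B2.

Fixpoint table:
  B0:  IN=(all ⊤)  OUT={c:4; rest ⊤}
  B1:  IN=(all ⊤)  OUT={c:1; rest ⊤}
  B2:  IN={c:1; rest ⊤}  OUT={a:4, c:5; rest ⊤}
  B3:  IN=(all ⊤)  OUT=(all ⊤)

Merge at B2: IN[B2] = OUT[B1] = {a: ⊤, b: ⊤, c: 1, d: ⊤, e: ⊤, f: ⊤}
Applying B2's transfer function to that IN value gives OUT[B2] (row B2 above).

Answer: {a: 4, b: ⊤, c: 5, d: ⊤, e: ⊤, f: ⊤}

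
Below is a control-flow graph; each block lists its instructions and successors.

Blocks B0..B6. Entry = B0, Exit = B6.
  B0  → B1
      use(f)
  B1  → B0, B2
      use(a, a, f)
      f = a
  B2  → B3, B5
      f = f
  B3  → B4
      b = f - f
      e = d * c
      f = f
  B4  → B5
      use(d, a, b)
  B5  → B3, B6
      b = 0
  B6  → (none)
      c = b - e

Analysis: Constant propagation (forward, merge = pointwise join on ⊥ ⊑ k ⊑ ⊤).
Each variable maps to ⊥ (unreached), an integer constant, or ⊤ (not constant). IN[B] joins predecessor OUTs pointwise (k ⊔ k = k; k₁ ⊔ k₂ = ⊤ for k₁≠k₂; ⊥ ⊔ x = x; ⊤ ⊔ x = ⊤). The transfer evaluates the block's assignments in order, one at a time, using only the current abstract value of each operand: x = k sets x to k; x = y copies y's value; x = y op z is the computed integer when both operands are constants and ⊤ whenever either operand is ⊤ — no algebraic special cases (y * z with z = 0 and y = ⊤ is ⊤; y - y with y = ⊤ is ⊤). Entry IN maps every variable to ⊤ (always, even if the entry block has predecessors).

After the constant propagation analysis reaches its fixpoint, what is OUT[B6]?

Answer: {a: ⊤, b: 0, c: ⊤, d: ⊤, e: ⊤, f: ⊤}

Derivation:
Fixpoint table:
  B0: | IN=(all ⊤) | OUT=(all ⊤)
  B1: | IN=(all ⊤) | OUT=(all ⊤)
  B2: | IN=(all ⊤) | OUT=(all ⊤)
  B3: | IN=(all ⊤) | OUT=(all ⊤)
  B4: | IN=(all ⊤) | OUT=(all ⊤)
  B5: | IN=(all ⊤) | OUT={b:0; rest ⊤}
  B6: | IN={b:0; rest ⊤} | OUT={b:0; rest ⊤}

Merge at B6: IN[B6] = OUT[B5] = {a: ⊤, b: 0, c: ⊤, d: ⊤, e: ⊤, f: ⊤}
Applying B6's transfer function to that IN value gives OUT[B6] (row B6 above).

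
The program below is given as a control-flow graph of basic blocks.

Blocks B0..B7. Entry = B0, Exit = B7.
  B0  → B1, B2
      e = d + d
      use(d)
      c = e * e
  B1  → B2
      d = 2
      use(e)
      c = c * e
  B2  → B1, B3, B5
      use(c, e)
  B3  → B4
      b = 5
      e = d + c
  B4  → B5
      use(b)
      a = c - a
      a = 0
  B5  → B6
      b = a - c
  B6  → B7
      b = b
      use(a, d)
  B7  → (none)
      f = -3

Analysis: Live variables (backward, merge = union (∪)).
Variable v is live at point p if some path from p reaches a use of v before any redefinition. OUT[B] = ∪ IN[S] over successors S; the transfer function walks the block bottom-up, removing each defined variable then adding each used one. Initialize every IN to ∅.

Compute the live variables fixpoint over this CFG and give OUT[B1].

Answer: {a, c, d, e}

Derivation:
Converged values:
  B0:   IN={a, d}   OUT={a, c, d, e}
  B1:   IN={a, c, e}   OUT={a, c, d, e}
  B2:   IN={a, c, d, e}   OUT={a, c, d, e}
  B3:   IN={a, c, d}   OUT={a, b, c, d}
  B4:   IN={a, b, c, d}   OUT={a, c, d}
  B5:   IN={a, c, d}   OUT={a, b, d}
  B6:   IN={a, b, d}   OUT={}
  B7:   IN={}   OUT={}

Merge at B1: OUT[B1] = IN[B2] = {a, c, d, e}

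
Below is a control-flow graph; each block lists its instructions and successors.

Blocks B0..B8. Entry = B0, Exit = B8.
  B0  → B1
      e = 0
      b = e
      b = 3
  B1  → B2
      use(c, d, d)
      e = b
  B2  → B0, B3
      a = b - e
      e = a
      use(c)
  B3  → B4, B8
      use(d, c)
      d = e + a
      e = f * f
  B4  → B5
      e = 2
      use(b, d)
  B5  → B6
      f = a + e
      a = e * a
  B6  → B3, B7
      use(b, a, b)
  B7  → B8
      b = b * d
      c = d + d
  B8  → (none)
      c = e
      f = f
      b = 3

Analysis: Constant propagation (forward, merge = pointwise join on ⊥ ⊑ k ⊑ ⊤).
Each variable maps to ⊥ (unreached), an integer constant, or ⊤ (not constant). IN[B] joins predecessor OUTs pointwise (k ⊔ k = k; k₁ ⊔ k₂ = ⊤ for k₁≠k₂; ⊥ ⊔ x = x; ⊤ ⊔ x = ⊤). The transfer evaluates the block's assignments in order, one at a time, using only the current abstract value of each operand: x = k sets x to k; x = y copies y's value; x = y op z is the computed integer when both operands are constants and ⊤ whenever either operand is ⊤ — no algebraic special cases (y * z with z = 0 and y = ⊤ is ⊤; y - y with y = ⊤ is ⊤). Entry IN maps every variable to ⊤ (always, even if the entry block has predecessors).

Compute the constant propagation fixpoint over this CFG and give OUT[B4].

Answer: {a: 0, b: 3, c: ⊤, d: ⊤, e: 2, f: ⊤}

Trace:
Per-block solution:
  B0:   IN=(all ⊤)   OUT={b:3, e:0; rest ⊤}
  B1:   IN={b:3, e:0; rest ⊤}   OUT={b:3, e:3; rest ⊤}
  B2:   IN={b:3, e:3; rest ⊤}   OUT={a:0, b:3, e:0; rest ⊤}
  B3:   IN={a:0, b:3; rest ⊤}   OUT={a:0, b:3; rest ⊤}
  B4:   IN={a:0, b:3; rest ⊤}   OUT={a:0, b:3, e:2; rest ⊤}
  B5:   IN={a:0, b:3, e:2; rest ⊤}   OUT={a:0, b:3, e:2, f:2; rest ⊤}
  B6:   IN={a:0, b:3, e:2, f:2; rest ⊤}   OUT={a:0, b:3, e:2, f:2; rest ⊤}
  B7:   IN={a:0, b:3, e:2, f:2; rest ⊤}   OUT={a:0, e:2, f:2; rest ⊤}
  B8:   IN={a:0; rest ⊤}   OUT={a:0, b:3; rest ⊤}

Merge at B4: IN[B4] = OUT[B3] = {a: 0, b: 3, c: ⊤, d: ⊤, e: ⊤, f: ⊤}
Applying B4's transfer function to that IN value gives OUT[B4] (row B4 above).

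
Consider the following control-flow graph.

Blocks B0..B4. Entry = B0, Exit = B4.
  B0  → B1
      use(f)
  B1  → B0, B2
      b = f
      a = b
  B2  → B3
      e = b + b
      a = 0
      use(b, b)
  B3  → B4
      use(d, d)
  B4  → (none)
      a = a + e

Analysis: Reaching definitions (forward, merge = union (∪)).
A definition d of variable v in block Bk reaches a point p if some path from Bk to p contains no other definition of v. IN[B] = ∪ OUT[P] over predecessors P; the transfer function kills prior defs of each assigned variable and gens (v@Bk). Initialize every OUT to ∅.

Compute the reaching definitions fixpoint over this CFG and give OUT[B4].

Fixpoint table:
  B0:   IN={a@B1, b@B1}   OUT={a@B1, b@B1}
  B1:   IN={a@B1, b@B1}   OUT={a@B1, b@B1}
  B2:   IN={a@B1, b@B1}   OUT={a@B2, b@B1, e@B2}
  B3:   IN={a@B2, b@B1, e@B2}   OUT={a@B2, b@B1, e@B2}
  B4:   IN={a@B2, b@B1, e@B2}   OUT={a@B4, b@B1, e@B2}

Merge at B4: IN[B4] = OUT[B3] = {a@B2, b@B1, e@B2}
Applying B4's transfer function to that IN value gives OUT[B4] (row B4 above).

Answer: {a@B4, b@B1, e@B2}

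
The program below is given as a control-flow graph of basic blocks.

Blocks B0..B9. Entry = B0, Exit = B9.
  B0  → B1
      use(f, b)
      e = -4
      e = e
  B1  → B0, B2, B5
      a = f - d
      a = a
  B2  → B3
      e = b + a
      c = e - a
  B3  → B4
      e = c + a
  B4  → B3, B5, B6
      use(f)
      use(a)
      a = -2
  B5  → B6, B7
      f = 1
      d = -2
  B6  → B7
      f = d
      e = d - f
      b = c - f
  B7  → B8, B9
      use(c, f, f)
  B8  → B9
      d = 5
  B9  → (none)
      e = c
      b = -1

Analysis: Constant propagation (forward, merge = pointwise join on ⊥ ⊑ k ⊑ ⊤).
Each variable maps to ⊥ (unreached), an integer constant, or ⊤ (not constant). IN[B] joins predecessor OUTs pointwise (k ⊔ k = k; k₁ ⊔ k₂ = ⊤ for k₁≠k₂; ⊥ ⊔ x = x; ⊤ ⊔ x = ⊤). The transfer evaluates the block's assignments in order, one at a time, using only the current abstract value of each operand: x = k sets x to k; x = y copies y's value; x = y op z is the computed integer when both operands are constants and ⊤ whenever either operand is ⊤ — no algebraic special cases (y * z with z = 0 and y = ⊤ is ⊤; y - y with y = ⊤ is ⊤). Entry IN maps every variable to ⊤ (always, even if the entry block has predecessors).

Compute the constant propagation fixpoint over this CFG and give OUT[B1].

Answer: {a: ⊤, b: ⊤, c: ⊤, d: ⊤, e: -4, f: ⊤}

Trace:
Per-block solution:
  B0:   IN=(all ⊤)   OUT={e:-4; rest ⊤}
  B1:   IN={e:-4; rest ⊤}   OUT={e:-4; rest ⊤}
  B2:   IN={e:-4; rest ⊤}   OUT=(all ⊤)
  B3:   IN=(all ⊤)   OUT=(all ⊤)
  B4:   IN=(all ⊤)   OUT={a:-2; rest ⊤}
  B5:   IN=(all ⊤)   OUT={d:-2, f:1; rest ⊤}
  B6:   IN=(all ⊤)   OUT=(all ⊤)
  B7:   IN=(all ⊤)   OUT=(all ⊤)
  B8:   IN=(all ⊤)   OUT={d:5; rest ⊤}
  B9:   IN=(all ⊤)   OUT={b:-1; rest ⊤}

Merge at B1: IN[B1] = OUT[B0] = {a: ⊤, b: ⊤, c: ⊤, d: ⊤, e: -4, f: ⊤}
Applying B1's transfer function to that IN value gives OUT[B1] (row B1 above).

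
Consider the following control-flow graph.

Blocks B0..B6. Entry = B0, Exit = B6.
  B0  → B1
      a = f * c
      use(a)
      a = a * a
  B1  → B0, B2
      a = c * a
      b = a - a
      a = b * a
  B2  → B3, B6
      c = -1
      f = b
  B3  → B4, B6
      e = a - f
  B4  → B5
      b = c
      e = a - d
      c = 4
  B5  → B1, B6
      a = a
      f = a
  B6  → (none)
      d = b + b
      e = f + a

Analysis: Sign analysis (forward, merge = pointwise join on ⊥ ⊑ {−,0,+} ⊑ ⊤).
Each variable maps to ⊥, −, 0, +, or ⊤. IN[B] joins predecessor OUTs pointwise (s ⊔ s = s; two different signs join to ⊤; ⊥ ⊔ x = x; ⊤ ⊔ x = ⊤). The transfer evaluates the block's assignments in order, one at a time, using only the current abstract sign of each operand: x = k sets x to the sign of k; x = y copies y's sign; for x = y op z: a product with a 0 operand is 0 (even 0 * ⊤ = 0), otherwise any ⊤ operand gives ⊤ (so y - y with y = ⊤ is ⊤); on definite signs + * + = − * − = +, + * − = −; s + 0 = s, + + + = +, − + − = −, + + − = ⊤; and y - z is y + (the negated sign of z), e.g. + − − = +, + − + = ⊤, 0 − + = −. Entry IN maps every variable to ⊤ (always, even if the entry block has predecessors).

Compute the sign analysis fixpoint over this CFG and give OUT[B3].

Answer: {a: ⊤, b: ⊤, c: -, d: ⊤, e: ⊤, f: ⊤}

Trace:
Fixpoint table:
  B0:  IN=(all ⊤)  OUT=(all ⊤)
  B1:  IN=(all ⊤)  OUT=(all ⊤)
  B2:  IN=(all ⊤)  OUT={c:-; rest ⊤}
  B3:  IN={c:-; rest ⊤}  OUT={c:-; rest ⊤}
  B4:  IN={c:-; rest ⊤}  OUT={b:-, c:+; rest ⊤}
  B5:  IN={b:-, c:+; rest ⊤}  OUT={b:-, c:+; rest ⊤}
  B6:  IN=(all ⊤)  OUT=(all ⊤)

Merge at B3: IN[B3] = OUT[B2] = {a: ⊤, b: ⊤, c: -, d: ⊤, e: ⊤, f: ⊤}
Applying B3's transfer function to that IN value gives OUT[B3] (row B3 above).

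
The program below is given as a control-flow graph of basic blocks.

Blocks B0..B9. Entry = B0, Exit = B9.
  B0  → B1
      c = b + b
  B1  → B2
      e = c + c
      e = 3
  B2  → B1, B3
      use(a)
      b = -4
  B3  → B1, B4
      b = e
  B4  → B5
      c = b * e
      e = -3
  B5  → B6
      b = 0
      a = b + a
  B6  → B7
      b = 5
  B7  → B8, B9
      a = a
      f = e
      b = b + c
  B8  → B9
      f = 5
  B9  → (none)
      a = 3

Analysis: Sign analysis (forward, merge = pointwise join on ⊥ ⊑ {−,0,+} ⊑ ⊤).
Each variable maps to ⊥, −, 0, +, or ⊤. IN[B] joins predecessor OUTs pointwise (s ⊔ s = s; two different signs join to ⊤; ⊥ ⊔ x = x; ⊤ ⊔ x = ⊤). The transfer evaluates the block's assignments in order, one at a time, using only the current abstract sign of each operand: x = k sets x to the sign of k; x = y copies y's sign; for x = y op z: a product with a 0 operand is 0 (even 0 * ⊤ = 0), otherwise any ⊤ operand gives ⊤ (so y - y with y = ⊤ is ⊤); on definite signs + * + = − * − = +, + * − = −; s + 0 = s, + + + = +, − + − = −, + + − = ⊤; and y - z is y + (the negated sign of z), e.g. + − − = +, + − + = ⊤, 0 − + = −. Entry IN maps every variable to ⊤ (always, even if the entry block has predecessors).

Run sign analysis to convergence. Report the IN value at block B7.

Per-block solution:
  B0:  IN=(all ⊤)  OUT=(all ⊤)
  B1:  IN=(all ⊤)  OUT={e:+; rest ⊤}
  B2:  IN={e:+; rest ⊤}  OUT={b:-, e:+; rest ⊤}
  B3:  IN={b:-, e:+; rest ⊤}  OUT={b:+, e:+; rest ⊤}
  B4:  IN={b:+, e:+; rest ⊤}  OUT={b:+, c:+, e:-; rest ⊤}
  B5:  IN={b:+, c:+, e:-; rest ⊤}  OUT={b:0, c:+, e:-; rest ⊤}
  B6:  IN={b:0, c:+, e:-; rest ⊤}  OUT={b:+, c:+, e:-; rest ⊤}
  B7:  IN={b:+, c:+, e:-; rest ⊤}  OUT={b:+, c:+, e:-, f:-; rest ⊤}
  B8:  IN={b:+, c:+, e:-, f:-; rest ⊤}  OUT={b:+, c:+, e:-, f:+; rest ⊤}
  B9:  IN={b:+, c:+, e:-; rest ⊤}  OUT={a:+, b:+, c:+, e:-; rest ⊤}

Merge at B7: IN[B7] = OUT[B6] = {a: ⊤, b: +, c: +, d: ⊤, e: -, f: ⊤}

Answer: {a: ⊤, b: +, c: +, d: ⊤, e: -, f: ⊤}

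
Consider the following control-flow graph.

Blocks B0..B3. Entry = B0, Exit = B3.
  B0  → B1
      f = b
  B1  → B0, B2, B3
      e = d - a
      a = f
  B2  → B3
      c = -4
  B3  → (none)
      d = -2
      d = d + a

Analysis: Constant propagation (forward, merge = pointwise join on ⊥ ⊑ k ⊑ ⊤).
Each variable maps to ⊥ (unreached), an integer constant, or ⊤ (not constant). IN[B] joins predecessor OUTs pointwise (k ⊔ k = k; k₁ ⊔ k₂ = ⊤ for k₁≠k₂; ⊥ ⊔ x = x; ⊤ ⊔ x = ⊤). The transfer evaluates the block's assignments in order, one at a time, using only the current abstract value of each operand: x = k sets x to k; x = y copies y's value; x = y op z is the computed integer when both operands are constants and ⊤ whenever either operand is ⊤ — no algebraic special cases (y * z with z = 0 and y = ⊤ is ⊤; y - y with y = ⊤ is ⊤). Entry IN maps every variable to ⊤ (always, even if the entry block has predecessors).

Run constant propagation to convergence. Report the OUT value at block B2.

Fixpoint table:
  B0: | IN=(all ⊤) | OUT=(all ⊤)
  B1: | IN=(all ⊤) | OUT=(all ⊤)
  B2: | IN=(all ⊤) | OUT={c:-4; rest ⊤}
  B3: | IN=(all ⊤) | OUT=(all ⊤)

Merge at B2: IN[B2] = OUT[B1] = {a: ⊤, b: ⊤, c: ⊤, d: ⊤, e: ⊤, f: ⊤}
Applying B2's transfer function to that IN value gives OUT[B2] (row B2 above).

Answer: {a: ⊤, b: ⊤, c: -4, d: ⊤, e: ⊤, f: ⊤}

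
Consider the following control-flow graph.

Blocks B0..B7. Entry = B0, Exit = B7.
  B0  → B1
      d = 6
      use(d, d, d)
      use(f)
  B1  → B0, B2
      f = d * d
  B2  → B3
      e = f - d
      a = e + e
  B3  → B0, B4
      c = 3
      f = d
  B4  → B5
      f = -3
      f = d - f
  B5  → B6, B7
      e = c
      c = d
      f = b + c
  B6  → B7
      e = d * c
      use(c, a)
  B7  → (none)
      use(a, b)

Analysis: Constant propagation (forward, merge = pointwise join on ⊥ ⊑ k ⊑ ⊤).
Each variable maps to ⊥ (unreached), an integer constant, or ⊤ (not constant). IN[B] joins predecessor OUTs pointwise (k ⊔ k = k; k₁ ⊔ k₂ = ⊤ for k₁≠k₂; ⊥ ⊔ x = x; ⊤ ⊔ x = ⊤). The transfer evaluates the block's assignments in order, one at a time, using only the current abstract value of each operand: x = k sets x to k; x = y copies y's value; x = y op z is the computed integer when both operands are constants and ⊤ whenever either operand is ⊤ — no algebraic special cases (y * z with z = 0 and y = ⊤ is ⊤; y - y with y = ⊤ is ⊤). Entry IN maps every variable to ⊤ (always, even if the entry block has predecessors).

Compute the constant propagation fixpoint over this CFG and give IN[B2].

Answer: {a: ⊤, b: ⊤, c: ⊤, d: 6, e: ⊤, f: 36}

Trace:
Converged values:
  B0:   IN=(all ⊤)   OUT={d:6; rest ⊤}
  B1:   IN={d:6; rest ⊤}   OUT={d:6, f:36; rest ⊤}
  B2:   IN={d:6, f:36; rest ⊤}   OUT={a:60, d:6, e:30, f:36; rest ⊤}
  B3:   IN={a:60, d:6, e:30, f:36; rest ⊤}   OUT={a:60, c:3, d:6, e:30, f:6; rest ⊤}
  B4:   IN={a:60, c:3, d:6, e:30, f:6; rest ⊤}   OUT={a:60, c:3, d:6, e:30, f:9; rest ⊤}
  B5:   IN={a:60, c:3, d:6, e:30, f:9; rest ⊤}   OUT={a:60, c:6, d:6, e:3; rest ⊤}
  B6:   IN={a:60, c:6, d:6, e:3; rest ⊤}   OUT={a:60, c:6, d:6, e:36; rest ⊤}
  B7:   IN={a:60, c:6, d:6; rest ⊤}   OUT={a:60, c:6, d:6; rest ⊤}

Merge at B2: IN[B2] = OUT[B1] = {a: ⊤, b: ⊤, c: ⊤, d: 6, e: ⊤, f: 36}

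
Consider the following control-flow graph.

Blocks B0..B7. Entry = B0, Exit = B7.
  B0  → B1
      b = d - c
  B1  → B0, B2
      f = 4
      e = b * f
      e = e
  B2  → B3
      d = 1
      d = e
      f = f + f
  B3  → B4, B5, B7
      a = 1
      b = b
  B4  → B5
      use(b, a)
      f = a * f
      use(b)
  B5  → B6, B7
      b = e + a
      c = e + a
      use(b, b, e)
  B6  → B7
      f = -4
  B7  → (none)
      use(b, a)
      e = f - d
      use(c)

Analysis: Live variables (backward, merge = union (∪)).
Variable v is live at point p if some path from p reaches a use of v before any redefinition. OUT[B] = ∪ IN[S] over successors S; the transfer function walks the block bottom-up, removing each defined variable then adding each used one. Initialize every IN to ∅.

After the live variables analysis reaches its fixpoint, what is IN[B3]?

Fixpoint table:
  B0: | IN={c, d} | OUT={b, c, d}
  B1: | IN={b, c, d} | OUT={b, c, d, e, f}
  B2: | IN={b, c, e, f} | OUT={b, c, d, e, f}
  B3: | IN={b, c, d, e, f} | OUT={a, b, c, d, e, f}
  B4: | IN={a, b, d, e, f} | OUT={a, d, e, f}
  B5: | IN={a, d, e, f} | OUT={a, b, c, d, f}
  B6: | IN={a, b, c, d} | OUT={a, b, c, d, f}
  B7: | IN={a, b, c, d, f} | OUT={}

Merge at B3: OUT[B3] = IN[B4] ⊔ IN[B5] ⊔ IN[B7] = {a, b, c, d, e, f}
Applying B3's transfer function to that OUT value gives IN[B3] (row B3 above).

Answer: {b, c, d, e, f}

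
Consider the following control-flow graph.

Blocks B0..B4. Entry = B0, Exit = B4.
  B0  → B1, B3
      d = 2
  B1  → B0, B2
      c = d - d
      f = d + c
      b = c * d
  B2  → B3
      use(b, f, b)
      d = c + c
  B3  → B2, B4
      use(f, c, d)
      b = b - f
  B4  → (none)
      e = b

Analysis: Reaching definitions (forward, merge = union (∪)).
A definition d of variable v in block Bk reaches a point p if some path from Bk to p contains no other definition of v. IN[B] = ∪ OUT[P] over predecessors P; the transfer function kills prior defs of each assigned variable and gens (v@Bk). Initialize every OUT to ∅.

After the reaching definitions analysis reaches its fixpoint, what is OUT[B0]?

Answer: {b@B1, c@B1, d@B0, f@B1}

Working:
Per-block solution:
  B0:   IN={b@B1, c@B1, d@B0, f@B1}   OUT={b@B1, c@B1, d@B0, f@B1}
  B1:   IN={b@B1, c@B1, d@B0, f@B1}   OUT={b@B1, c@B1, d@B0, f@B1}
  B2:   IN={b@B1, b@B3, c@B1, d@B0, d@B2, f@B1}   OUT={b@B1, b@B3, c@B1, d@B2, f@B1}
  B3:   IN={b@B1, b@B3, c@B1, d@B0, d@B2, f@B1}   OUT={b@B3, c@B1, d@B0, d@B2, f@B1}
  B4:   IN={b@B3, c@B1, d@B0, d@B2, f@B1}   OUT={b@B3, c@B1, d@B0, d@B2, e@B4, f@B1}

Merge at B0 (entry node, so the boundary value {} is joined with the incoming edge(s)): IN[B0] = {} ⊔ OUT[B1] = {b@B1, c@B1, d@B0, f@B1}
Applying B0's transfer function to that IN value gives OUT[B0] (row B0 above).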